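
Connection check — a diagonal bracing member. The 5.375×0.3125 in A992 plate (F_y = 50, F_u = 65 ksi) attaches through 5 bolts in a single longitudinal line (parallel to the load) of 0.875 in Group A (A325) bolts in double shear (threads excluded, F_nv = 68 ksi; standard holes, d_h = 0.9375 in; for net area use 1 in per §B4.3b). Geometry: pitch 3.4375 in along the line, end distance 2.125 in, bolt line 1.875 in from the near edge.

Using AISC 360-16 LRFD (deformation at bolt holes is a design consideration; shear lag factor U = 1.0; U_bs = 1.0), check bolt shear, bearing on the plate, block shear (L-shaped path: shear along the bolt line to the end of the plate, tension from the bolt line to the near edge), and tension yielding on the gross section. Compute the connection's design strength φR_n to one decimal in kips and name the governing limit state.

75.6 kips (gross-section yield governs)

Bolt shear: A_b = π(0.875)²/4 = 0.60132 in². φR_n = 0.75 × 68 × 0.60132 × 5 × 2 = 306.7 kips.
Bearing (0.3125 in plate, F_u = 65 ksi): end bolts L_c = 2.125 − 0.9375/2 = 1.65625, R_n = min(1.2×1.65625×0.3125×65, 2.4×0.875×0.3125×65) = 40.371 kips/bolt; interior L_c = 3.4375 − 0.9375 = 2.5, R_n = 42.656 kips/bolt. φR_n = 0.75 × (1×40.371 + 4×42.656) = 158.2 kips.
Block shear: shear path 1×[2.125+4×3.4375] = 1×15.875 in, A_gv = 4.9609, A_nv = 1×(15.875 − 4.5×1)×0.3125 = 3.5547 in²; tension to near edge: (1.875 − 0.5×1)×0.3125 = 0.42969 in². R_n = min(0.6×65×3.5547, 0.6×50×4.9609) + 1.0×65×0.42969 = min(138.63, 148.83) + 27.93 = 166.56 kips. φR_n = 0.75 × 166.56 = 124.9 kips.
Tension yield (gross): A_g = 5.375×0.3125 = 1.6797 in². φR_n = 0.90 × 50 × 1.6797 = 75.6 kips.
Governing: min(306.7, 158.2, 124.9, 75.6) = 75.6 kips → gross-section yield.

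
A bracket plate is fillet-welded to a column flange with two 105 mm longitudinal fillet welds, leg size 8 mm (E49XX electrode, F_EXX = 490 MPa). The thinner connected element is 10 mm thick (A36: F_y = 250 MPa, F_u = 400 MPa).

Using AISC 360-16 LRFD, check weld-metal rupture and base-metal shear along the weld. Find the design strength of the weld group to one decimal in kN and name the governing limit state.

261.9 kN (weld metal governs)

Weld metal: throat = 0.707×8 = 5.656 mm, L = 2×105 = 210 mm. φR_n = 0.75 × 0.6 × 490 × 5.656 × 210 = 261.9 kN.
Base metal shear (10 mm plate): yield φR_n = 1.0×0.6×250×10×210 = 315.0 kN; rupture φR_n = 0.75×0.6×400×10×210 = 378.0 kN; take 315.0 kN (yield).
Governing: min(261.9, 315.0) = 261.9 kN → weld metal.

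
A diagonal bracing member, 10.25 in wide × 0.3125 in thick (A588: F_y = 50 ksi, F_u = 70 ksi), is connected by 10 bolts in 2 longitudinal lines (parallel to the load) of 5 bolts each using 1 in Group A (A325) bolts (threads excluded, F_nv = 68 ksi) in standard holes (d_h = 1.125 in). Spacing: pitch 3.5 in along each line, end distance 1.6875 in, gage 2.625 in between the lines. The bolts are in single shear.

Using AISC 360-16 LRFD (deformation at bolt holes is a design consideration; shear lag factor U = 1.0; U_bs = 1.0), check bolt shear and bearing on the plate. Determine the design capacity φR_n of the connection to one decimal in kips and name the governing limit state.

359.3 kips (bearing governs)

Bolt shear: A_b = π(1)²/4 = 0.7854 in². φR_n = 0.75 × 68 × 0.7854 × 10 × 1 = 400.6 kips.
Bearing (0.3125 in plate, F_u = 70 ksi): end bolts L_c = 1.6875 − 1.125/2 = 1.125, R_n = min(1.2×1.125×0.3125×70, 2.4×1×0.3125×70) = 29.531 kips/bolt; interior L_c = 3.5 − 1.125 = 2.375, R_n = 52.5 kips/bolt. φR_n = 0.75 × (2×29.531 + 8×52.5) = 359.3 kips.
Governing: min(400.6, 359.3) = 359.3 kips → bearing.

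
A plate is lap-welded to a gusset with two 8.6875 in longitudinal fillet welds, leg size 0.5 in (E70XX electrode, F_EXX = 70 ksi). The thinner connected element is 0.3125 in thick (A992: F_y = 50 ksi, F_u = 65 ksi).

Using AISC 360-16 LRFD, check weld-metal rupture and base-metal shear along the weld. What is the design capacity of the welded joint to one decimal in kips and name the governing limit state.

Weld metal: throat = 0.707×0.5 = 0.3535 in, L = 2×8.6875 = 17.375 in. φR_n = 0.75 × 0.6 × 70 × 0.3535 × 17.375 = 193.5 kips.
Base metal shear (0.3125 in plate): yield φR_n = 1.0×0.6×50×0.3125×17.375 = 162.9 kips; rupture φR_n = 0.75×0.6×65×0.3125×17.375 = 158.8 kips; take 158.8 kips (rupture).
Governing: min(193.5, 158.8) = 158.8 kips → base-metal shear.

158.8 kips (base-metal shear governs)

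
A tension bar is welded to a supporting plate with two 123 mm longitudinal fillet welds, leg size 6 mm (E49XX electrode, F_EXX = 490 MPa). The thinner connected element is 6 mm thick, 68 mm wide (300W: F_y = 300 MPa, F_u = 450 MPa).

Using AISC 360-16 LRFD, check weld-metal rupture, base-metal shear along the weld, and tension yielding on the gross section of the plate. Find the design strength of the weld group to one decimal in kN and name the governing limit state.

Weld metal: throat = 0.707×6 = 4.242 mm, L = 2×123 = 246 mm. φR_n = 0.75 × 0.6 × 490 × 4.242 × 246 = 230.1 kN.
Base metal shear (6 mm plate): yield φR_n = 1.0×0.6×300×6×246 = 265.7 kN; rupture φR_n = 0.75×0.6×450×6×246 = 298.9 kN; take 265.7 kN (yield).
Tension yield (gross): A_g = 68×6 = 408 mm². φR_n = 0.90 × 300 × 408 = 110.2 kN.
Governing: min(230.1, 265.7, 110.2) = 110.2 kN → gross-section yield.

110.2 kN (gross-section yield governs)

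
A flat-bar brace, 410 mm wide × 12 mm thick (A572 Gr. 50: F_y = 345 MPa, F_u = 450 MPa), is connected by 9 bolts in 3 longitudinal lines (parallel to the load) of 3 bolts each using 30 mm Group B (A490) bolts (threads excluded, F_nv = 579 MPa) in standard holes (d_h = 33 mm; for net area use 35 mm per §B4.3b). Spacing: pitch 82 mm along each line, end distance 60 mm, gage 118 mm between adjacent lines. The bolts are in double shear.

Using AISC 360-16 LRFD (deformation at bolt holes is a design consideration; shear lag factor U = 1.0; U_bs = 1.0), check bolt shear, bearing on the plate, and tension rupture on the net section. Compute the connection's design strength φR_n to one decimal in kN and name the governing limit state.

1235.3 kN (net-section rupture governs)

Bolt shear: A_b = π(30)²/4 = 706.86 mm². φR_n = 0.75 × 579 × 706.86 × 9 × 2 = 5525.2 kN.
Bearing (12 mm plate, F_u = 450 MPa): end bolts L_c = 60 − 33/2 = 43.5, R_n = min(1.2×43.5×12×450, 2.4×30×12×450) = 281.88 kN/bolt; interior L_c = 82 − 33 = 49, R_n = 317.52 kN/bolt. φR_n = 0.75 × (3×281.88 + 6×317.52) = 2063.1 kN.
Tension rupture (net): A_n = (410 − 3×35)×12 = 3660 mm² (U = 1.0, A_e = A_n). φR_n = 0.75 × 450 × 3660 = 1235.3 kN.
Governing: min(5525.2, 2063.1, 1235.3) = 1235.3 kN → net-section rupture.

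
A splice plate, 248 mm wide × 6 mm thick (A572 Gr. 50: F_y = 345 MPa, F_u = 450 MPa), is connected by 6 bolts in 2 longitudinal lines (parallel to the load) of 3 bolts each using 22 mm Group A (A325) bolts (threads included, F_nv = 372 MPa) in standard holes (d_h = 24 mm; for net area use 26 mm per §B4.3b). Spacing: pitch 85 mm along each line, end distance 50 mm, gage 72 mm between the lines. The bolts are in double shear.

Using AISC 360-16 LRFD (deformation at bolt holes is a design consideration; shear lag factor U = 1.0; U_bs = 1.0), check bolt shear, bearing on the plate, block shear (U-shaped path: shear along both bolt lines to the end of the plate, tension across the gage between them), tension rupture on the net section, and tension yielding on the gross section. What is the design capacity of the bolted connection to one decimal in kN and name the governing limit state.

396.9 kN (net-section rupture governs)

Bolt shear: A_b = π(22)²/4 = 380.13 mm². φR_n = 0.75 × 372 × 380.13 × 6 × 2 = 1272.7 kN.
Bearing (6 mm plate, F_u = 450 MPa): end bolts L_c = 50 − 24/2 = 38, R_n = min(1.2×38×6×450, 2.4×22×6×450) = 123.12 kN/bolt; interior L_c = 85 − 24 = 61, R_n = 142.56 kN/bolt. φR_n = 0.75 × (2×123.12 + 4×142.56) = 612.4 kN.
Block shear: shear path 2×[50+2×85] = 2×220 mm, A_gv = 2640, A_nv = 2×(220 − 2.5×26)×6 = 1860 mm²; tension across gage: (72 − 1×26)×6 = 276 mm². R_n = min(0.6×450×1860, 0.6×345×2640) + 1.0×450×276 = min(502.2, 546.48) + 124.2 = 626.4 kN. φR_n = 0.75 × 626.4 = 469.8 kN.
Tension rupture (net): A_n = (248 − 2×26)×6 = 1176 mm² (U = 1.0, A_e = A_n). φR_n = 0.75 × 450 × 1176 = 396.9 kN.
Tension yield (gross): A_g = 248×6 = 1488 mm². φR_n = 0.90 × 345 × 1488 = 462.0 kN.
Governing: min(1272.7, 612.4, 469.8, 396.9, 462.0) = 396.9 kN → net-section rupture.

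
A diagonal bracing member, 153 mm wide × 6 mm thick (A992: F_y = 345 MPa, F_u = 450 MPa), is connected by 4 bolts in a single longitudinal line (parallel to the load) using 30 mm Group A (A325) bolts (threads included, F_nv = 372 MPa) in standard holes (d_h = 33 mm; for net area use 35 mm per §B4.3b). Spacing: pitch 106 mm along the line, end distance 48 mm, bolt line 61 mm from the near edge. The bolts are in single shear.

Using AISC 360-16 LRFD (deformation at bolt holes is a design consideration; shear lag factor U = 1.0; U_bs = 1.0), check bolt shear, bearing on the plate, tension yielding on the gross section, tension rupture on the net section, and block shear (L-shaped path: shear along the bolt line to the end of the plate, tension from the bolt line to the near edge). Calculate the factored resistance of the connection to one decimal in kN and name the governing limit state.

239.0 kN (net-section rupture governs)

Bolt shear: A_b = π(30)²/4 = 706.86 mm². φR_n = 0.75 × 372 × 706.86 × 4 × 1 = 788.9 kN.
Bearing (6 mm plate, F_u = 450 MPa): end bolts L_c = 48 − 33/2 = 31.5, R_n = min(1.2×31.5×6×450, 2.4×30×6×450) = 102.06 kN/bolt; interior L_c = 106 − 33 = 73, R_n = 194.4 kN/bolt. φR_n = 0.75 × (1×102.06 + 3×194.4) = 513.9 kN.
Tension yield (gross): A_g = 153×6 = 918 mm². φR_n = 0.90 × 345 × 918 = 285.0 kN.
Tension rupture (net): A_n = (153 − 1×35)×6 = 708 mm² (U = 1.0, A_e = A_n). φR_n = 0.75 × 450 × 708 = 239.0 kN.
Block shear: shear path 1×[48+3×106] = 1×366 mm, A_gv = 2196, A_nv = 1×(366 − 3.5×35)×6 = 1461 mm²; tension to near edge: (61 − 0.5×35)×6 = 261 mm². R_n = min(0.6×450×1461, 0.6×345×2196) + 1.0×450×261 = min(394.47, 454.57) + 117.45 = 511.92 kN. φR_n = 0.75 × 511.92 = 383.9 kN.
Governing: min(788.9, 513.9, 285.0, 239.0, 383.9) = 239.0 kN → net-section rupture.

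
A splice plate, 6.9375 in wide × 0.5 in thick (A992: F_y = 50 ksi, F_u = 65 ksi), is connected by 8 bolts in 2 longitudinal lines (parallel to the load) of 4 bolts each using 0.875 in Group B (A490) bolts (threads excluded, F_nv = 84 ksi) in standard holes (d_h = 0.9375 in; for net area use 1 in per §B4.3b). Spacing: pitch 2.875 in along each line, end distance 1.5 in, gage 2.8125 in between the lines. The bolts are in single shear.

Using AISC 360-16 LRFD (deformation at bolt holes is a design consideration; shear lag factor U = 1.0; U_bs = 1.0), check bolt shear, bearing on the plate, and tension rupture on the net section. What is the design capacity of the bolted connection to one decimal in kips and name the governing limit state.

Bolt shear: A_b = π(0.875)²/4 = 0.60132 in². φR_n = 0.75 × 84 × 0.60132 × 8 × 1 = 303.1 kips.
Bearing (0.5 in plate, F_u = 65 ksi): end bolts L_c = 1.5 − 0.9375/2 = 1.03125, R_n = min(1.2×1.03125×0.5×65, 2.4×0.875×0.5×65) = 40.219 kips/bolt; interior L_c = 2.875 − 0.9375 = 1.9375, R_n = 68.25 kips/bolt. φR_n = 0.75 × (2×40.219 + 6×68.25) = 367.5 kips.
Tension rupture (net): A_n = (6.9375 − 2×1)×0.5 = 2.4688 in² (U = 1.0, A_e = A_n). φR_n = 0.75 × 65 × 2.4688 = 120.4 kips.
Governing: min(303.1, 367.5, 120.4) = 120.4 kips → net-section rupture.

120.4 kips (net-section rupture governs)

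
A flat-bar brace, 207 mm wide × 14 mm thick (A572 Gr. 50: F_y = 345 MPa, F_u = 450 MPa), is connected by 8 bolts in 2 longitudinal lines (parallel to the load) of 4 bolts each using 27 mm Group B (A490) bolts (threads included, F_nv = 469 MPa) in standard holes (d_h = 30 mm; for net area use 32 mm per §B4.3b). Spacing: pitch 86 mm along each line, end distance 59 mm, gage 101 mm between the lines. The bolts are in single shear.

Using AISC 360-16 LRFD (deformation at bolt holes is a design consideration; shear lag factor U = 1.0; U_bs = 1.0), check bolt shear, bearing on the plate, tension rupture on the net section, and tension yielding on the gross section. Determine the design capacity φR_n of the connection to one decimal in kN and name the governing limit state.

Bolt shear: A_b = π(27)²/4 = 572.56 mm². φR_n = 0.75 × 469 × 572.56 × 8 × 1 = 1611.2 kN.
Bearing (14 mm plate, F_u = 450 MPa): end bolts L_c = 59 − 30/2 = 44, R_n = min(1.2×44×14×450, 2.4×27×14×450) = 332.64 kN/bolt; interior L_c = 86 − 30 = 56, R_n = 408.24 kN/bolt. φR_n = 0.75 × (2×332.64 + 6×408.24) = 2336.0 kN.
Tension rupture (net): A_n = (207 − 2×32)×14 = 2002 mm² (U = 1.0, A_e = A_n). φR_n = 0.75 × 450 × 2002 = 675.7 kN.
Tension yield (gross): A_g = 207×14 = 2898 mm². φR_n = 0.90 × 345 × 2898 = 899.8 kN.
Governing: min(1611.2, 2336.0, 675.7, 899.8) = 675.7 kN → net-section rupture.

675.7 kN (net-section rupture governs)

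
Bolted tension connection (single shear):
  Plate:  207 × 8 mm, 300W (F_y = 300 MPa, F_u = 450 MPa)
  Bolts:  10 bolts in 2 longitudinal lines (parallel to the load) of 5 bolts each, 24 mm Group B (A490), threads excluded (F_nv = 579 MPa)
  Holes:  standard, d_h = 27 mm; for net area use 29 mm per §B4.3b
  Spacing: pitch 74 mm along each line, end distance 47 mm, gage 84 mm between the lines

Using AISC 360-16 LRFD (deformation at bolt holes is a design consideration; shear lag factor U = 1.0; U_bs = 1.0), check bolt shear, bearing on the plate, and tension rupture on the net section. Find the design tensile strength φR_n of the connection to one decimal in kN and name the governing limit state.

402.3 kN (net-section rupture governs)

Bolt shear: A_b = π(24)²/4 = 452.39 mm². φR_n = 0.75 × 579 × 452.39 × 10 × 1 = 1964.5 kN.
Bearing (8 mm plate, F_u = 450 MPa): end bolts L_c = 47 − 27/2 = 33.5, R_n = min(1.2×33.5×8×450, 2.4×24×8×450) = 144.72 kN/bolt; interior L_c = 74 − 27 = 47, R_n = 203.04 kN/bolt. φR_n = 0.75 × (2×144.72 + 8×203.04) = 1435.3 kN.
Tension rupture (net): A_n = (207 − 2×29)×8 = 1192 mm² (U = 1.0, A_e = A_n). φR_n = 0.75 × 450 × 1192 = 402.3 kN.
Governing: min(1964.5, 1435.3, 402.3) = 402.3 kN → net-section rupture.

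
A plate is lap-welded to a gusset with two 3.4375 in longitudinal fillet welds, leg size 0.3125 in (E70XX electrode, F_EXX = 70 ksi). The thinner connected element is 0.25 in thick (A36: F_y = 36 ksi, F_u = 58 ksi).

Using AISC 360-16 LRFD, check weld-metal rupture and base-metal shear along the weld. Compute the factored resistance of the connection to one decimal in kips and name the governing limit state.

37.1 kips (base-metal shear governs)

Weld metal: throat = 0.707×0.3125 = 0.22094 in, L = 2×3.4375 = 6.875 in. φR_n = 0.75 × 0.6 × 70 × 0.22094 × 6.875 = 47.8 kips.
Base metal shear (0.25 in plate): yield φR_n = 1.0×0.6×36×0.25×6.875 = 37.1 kips; rupture φR_n = 0.75×0.6×58×0.25×6.875 = 44.9 kips; take 37.1 kips (yield).
Governing: min(47.8, 37.1) = 37.1 kips → base-metal shear.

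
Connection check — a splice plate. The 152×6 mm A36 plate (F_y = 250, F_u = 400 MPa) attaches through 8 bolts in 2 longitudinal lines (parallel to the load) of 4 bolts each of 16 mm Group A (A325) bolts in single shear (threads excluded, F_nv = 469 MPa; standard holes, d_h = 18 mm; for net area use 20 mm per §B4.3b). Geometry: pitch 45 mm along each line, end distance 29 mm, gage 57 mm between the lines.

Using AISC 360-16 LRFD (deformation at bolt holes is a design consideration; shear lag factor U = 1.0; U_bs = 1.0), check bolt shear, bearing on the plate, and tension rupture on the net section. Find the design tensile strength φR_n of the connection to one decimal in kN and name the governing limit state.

Bolt shear: A_b = π(16)²/4 = 201.06 mm². φR_n = 0.75 × 469 × 201.06 × 8 × 1 = 565.8 kN.
Bearing (6 mm plate, F_u = 400 MPa): end bolts L_c = 29 − 18/2 = 20, R_n = min(1.2×20×6×400, 2.4×16×6×400) = 57.6 kN/bolt; interior L_c = 45 − 18 = 27, R_n = 77.76 kN/bolt. φR_n = 0.75 × (2×57.6 + 6×77.76) = 436.3 kN.
Tension rupture (net): A_n = (152 − 2×20)×6 = 672 mm² (U = 1.0, A_e = A_n). φR_n = 0.75 × 400 × 672 = 201.6 kN.
Governing: min(565.8, 436.3, 201.6) = 201.6 kN → net-section rupture.

201.6 kN (net-section rupture governs)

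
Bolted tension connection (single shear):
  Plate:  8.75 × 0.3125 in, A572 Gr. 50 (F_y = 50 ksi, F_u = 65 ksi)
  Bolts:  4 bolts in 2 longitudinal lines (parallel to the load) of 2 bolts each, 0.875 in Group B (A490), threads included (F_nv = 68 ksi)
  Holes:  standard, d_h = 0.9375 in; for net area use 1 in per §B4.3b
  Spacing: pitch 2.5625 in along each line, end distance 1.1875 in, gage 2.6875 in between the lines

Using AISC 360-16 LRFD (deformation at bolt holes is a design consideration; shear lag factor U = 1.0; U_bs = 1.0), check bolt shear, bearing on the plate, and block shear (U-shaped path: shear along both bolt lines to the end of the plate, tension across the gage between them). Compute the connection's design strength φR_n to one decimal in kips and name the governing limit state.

66.8 kips (block shear governs)

Bolt shear: A_b = π(0.875)²/4 = 0.60132 in². φR_n = 0.75 × 68 × 0.60132 × 4 × 1 = 122.7 kips.
Bearing (0.3125 in plate, F_u = 65 ksi): end bolts L_c = 1.1875 − 0.9375/2 = 0.71875, R_n = min(1.2×0.71875×0.3125×65, 2.4×0.875×0.3125×65) = 17.52 kips/bolt; interior L_c = 2.5625 − 0.9375 = 1.625, R_n = 39.609 kips/bolt. φR_n = 0.75 × (2×17.52 + 2×39.609) = 85.7 kips.
Block shear: shear path 2×[1.1875+1×2.5625] = 2×3.75 in, A_gv = 2.3438, A_nv = 2×(3.75 − 1.5×1)×0.3125 = 1.4063 in²; tension across gage: (2.6875 − 1×1)×0.3125 = 0.52734 in². R_n = min(0.6×65×1.4063, 0.6×50×2.3438) + 1.0×65×0.52734 = min(54.846, 70.314) + 34.277 = 89.123 kips. φR_n = 0.75 × 89.123 = 66.8 kips.
Governing: min(122.7, 85.7, 66.8) = 66.8 kips → block shear.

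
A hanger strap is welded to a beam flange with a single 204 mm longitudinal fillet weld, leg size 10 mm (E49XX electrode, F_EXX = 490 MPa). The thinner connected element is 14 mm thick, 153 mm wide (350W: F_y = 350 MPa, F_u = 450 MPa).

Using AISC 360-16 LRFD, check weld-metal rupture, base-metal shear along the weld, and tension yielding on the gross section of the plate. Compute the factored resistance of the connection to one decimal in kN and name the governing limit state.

318.0 kN (weld metal governs)

Weld metal: throat = 0.707×10 = 7.07 mm, L = 204 mm. φR_n = 0.75 × 0.6 × 490 × 7.07 × 204 = 318.0 kN.
Base metal shear (14 mm plate): yield φR_n = 1.0×0.6×350×14×204 = 599.8 kN; rupture φR_n = 0.75×0.6×450×14×204 = 578.3 kN; take 578.3 kN (rupture).
Tension yield (gross): A_g = 153×14 = 2142 mm². φR_n = 0.90 × 350 × 2142 = 674.7 kN.
Governing: min(318.0, 578.3, 674.7) = 318.0 kN → weld metal.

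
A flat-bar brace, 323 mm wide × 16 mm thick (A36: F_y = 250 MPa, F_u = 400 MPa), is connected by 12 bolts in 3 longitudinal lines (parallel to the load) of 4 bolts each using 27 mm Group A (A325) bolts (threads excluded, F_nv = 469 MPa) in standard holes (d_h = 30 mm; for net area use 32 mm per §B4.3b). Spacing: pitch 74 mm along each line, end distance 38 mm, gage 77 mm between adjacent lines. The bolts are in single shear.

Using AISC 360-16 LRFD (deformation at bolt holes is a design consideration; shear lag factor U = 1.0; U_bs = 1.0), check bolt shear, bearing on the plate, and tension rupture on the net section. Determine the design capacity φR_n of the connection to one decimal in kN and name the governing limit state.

1089.6 kN (net-section rupture governs)

Bolt shear: A_b = π(27)²/4 = 572.56 mm². φR_n = 0.75 × 469 × 572.56 × 12 × 1 = 2416.8 kN.
Bearing (16 mm plate, F_u = 400 MPa): end bolts L_c = 38 − 30/2 = 23, R_n = min(1.2×23×16×400, 2.4×27×16×400) = 176.64 kN/bolt; interior L_c = 74 − 30 = 44, R_n = 337.92 kN/bolt. φR_n = 0.75 × (3×176.64 + 9×337.92) = 2678.4 kN.
Tension rupture (net): A_n = (323 − 3×32)×16 = 3632 mm² (U = 1.0, A_e = A_n). φR_n = 0.75 × 400 × 3632 = 1089.6 kN.
Governing: min(2416.8, 2678.4, 1089.6) = 1089.6 kN → net-section rupture.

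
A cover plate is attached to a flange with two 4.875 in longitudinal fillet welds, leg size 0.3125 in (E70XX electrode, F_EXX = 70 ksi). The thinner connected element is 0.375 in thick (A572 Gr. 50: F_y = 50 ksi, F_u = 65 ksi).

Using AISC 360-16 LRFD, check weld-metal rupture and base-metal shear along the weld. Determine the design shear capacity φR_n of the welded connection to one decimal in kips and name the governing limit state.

Weld metal: throat = 0.707×0.3125 = 0.22094 in, L = 2×4.875 = 9.75 in. φR_n = 0.75 × 0.6 × 70 × 0.22094 × 9.75 = 67.9 kips.
Base metal shear (0.375 in plate): yield φR_n = 1.0×0.6×50×0.375×9.75 = 109.7 kips; rupture φR_n = 0.75×0.6×65×0.375×9.75 = 106.9 kips; take 106.9 kips (rupture).
Governing: min(67.9, 106.9) = 67.9 kips → weld metal.

67.9 kips (weld metal governs)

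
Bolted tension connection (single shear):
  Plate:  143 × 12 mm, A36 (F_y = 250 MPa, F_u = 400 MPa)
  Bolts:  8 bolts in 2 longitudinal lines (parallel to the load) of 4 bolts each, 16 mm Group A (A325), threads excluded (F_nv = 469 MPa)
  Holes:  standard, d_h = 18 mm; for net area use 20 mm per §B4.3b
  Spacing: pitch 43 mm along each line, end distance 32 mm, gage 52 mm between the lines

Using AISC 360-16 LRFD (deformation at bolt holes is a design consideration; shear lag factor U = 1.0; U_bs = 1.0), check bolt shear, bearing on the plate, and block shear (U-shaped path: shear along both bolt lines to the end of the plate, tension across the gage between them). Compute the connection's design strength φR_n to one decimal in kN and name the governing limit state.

Bolt shear: A_b = π(16)²/4 = 201.06 mm². φR_n = 0.75 × 469 × 201.06 × 8 × 1 = 565.8 kN.
Bearing (12 mm plate, F_u = 400 MPa): end bolts L_c = 32 − 18/2 = 23, R_n = min(1.2×23×12×400, 2.4×16×12×400) = 132.48 kN/bolt; interior L_c = 43 − 18 = 25, R_n = 144 kN/bolt. φR_n = 0.75 × (2×132.48 + 6×144) = 846.7 kN.
Block shear: shear path 2×[32+3×43] = 2×161 mm, A_gv = 3864, A_nv = 2×(161 − 3.5×20)×12 = 2184 mm²; tension across gage: (52 − 1×20)×12 = 384 mm². R_n = min(0.6×400×2184, 0.6×250×3864) + 1.0×400×384 = min(524.16, 579.6) + 153.6 = 677.76 kN. φR_n = 0.75 × 677.76 = 508.3 kN.
Governing: min(565.8, 846.7, 508.3) = 508.3 kN → block shear.

508.3 kN (block shear governs)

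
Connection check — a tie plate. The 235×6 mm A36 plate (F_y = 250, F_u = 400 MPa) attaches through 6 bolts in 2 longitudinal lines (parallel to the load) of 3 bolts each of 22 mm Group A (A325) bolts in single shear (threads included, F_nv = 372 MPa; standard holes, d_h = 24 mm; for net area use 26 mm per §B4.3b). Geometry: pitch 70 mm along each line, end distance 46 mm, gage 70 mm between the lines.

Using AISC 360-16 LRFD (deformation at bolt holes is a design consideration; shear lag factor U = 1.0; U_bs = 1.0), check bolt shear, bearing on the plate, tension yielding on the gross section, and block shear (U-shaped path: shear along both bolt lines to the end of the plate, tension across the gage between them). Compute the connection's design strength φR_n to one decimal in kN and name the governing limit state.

317.3 kN (gross-section yield governs)

Bolt shear: A_b = π(22)²/4 = 380.13 mm². φR_n = 0.75 × 372 × 380.13 × 6 × 1 = 636.3 kN.
Bearing (6 mm plate, F_u = 400 MPa): end bolts L_c = 46 − 24/2 = 34, R_n = min(1.2×34×6×400, 2.4×22×6×400) = 97.92 kN/bolt; interior L_c = 70 − 24 = 46, R_n = 126.72 kN/bolt. φR_n = 0.75 × (2×97.92 + 4×126.72) = 527.0 kN.
Tension yield (gross): A_g = 235×6 = 1410 mm². φR_n = 0.90 × 250 × 1410 = 317.3 kN.
Block shear: shear path 2×[46+2×70] = 2×186 mm, A_gv = 2232, A_nv = 2×(186 − 2.5×26)×6 = 1452 mm²; tension across gage: (70 − 1×26)×6 = 264 mm². R_n = min(0.6×400×1452, 0.6×250×2232) + 1.0×400×264 = min(348.48, 334.8) + 105.6 = 440.4 kN. φR_n = 0.75 × 440.4 = 330.3 kN.
Governing: min(636.3, 527.0, 317.3, 330.3) = 317.3 kN → gross-section yield.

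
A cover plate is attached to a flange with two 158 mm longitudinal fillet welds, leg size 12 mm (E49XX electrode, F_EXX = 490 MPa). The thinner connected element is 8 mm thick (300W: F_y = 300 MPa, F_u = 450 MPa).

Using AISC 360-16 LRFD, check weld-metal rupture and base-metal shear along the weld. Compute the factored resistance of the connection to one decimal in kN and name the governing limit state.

Weld metal: throat = 0.707×12 = 8.484 mm, L = 2×158 = 316 mm. φR_n = 0.75 × 0.6 × 490 × 8.484 × 316 = 591.1 kN.
Base metal shear (8 mm plate): yield φR_n = 1.0×0.6×300×8×316 = 455.0 kN; rupture φR_n = 0.75×0.6×450×8×316 = 511.9 kN; take 455.0 kN (yield).
Governing: min(591.1, 455.0) = 455.0 kN → base-metal shear.

455.0 kN (base-metal shear governs)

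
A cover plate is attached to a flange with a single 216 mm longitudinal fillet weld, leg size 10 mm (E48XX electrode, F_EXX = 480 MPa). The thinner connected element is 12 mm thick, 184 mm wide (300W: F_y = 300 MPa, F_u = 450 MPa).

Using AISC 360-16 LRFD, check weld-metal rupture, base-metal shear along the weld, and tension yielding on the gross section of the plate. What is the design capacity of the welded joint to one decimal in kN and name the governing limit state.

329.9 kN (weld metal governs)

Weld metal: throat = 0.707×10 = 7.07 mm, L = 216 mm. φR_n = 0.75 × 0.6 × 480 × 7.07 × 216 = 329.9 kN.
Base metal shear (12 mm plate): yield φR_n = 1.0×0.6×300×12×216 = 466.6 kN; rupture φR_n = 0.75×0.6×450×12×216 = 524.9 kN; take 466.6 kN (yield).
Tension yield (gross): A_g = 184×12 = 2208 mm². φR_n = 0.90 × 300 × 2208 = 596.2 kN.
Governing: min(329.9, 466.6, 596.2) = 329.9 kN → weld metal.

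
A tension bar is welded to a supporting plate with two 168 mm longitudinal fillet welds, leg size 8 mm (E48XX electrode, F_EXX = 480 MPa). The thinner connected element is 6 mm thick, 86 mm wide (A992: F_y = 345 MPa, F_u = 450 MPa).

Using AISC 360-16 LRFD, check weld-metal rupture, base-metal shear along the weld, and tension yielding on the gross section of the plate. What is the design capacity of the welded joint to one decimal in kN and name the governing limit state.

160.2 kN (gross-section yield governs)

Weld metal: throat = 0.707×8 = 5.656 mm, L = 2×168 = 336 mm. φR_n = 0.75 × 0.6 × 480 × 5.656 × 336 = 410.5 kN.
Base metal shear (6 mm plate): yield φR_n = 1.0×0.6×345×6×336 = 417.3 kN; rupture φR_n = 0.75×0.6×450×6×336 = 408.2 kN; take 408.2 kN (rupture).
Tension yield (gross): A_g = 86×6 = 516 mm². φR_n = 0.90 × 345 × 516 = 160.2 kN.
Governing: min(410.5, 408.2, 160.2) = 160.2 kN → gross-section yield.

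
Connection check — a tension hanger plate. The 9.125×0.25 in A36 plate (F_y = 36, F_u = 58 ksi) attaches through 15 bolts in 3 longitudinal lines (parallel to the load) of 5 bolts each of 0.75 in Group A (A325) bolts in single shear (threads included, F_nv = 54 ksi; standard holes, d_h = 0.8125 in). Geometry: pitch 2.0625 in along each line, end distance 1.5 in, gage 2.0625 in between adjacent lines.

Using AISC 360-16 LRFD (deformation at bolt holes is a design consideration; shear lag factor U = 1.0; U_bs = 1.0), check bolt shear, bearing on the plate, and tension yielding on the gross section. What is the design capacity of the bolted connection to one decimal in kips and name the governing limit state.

Bolt shear: A_b = π(0.75)²/4 = 0.44179 in². φR_n = 0.75 × 54 × 0.44179 × 15 × 1 = 268.4 kips.
Bearing (0.25 in plate, F_u = 58 ksi): end bolts L_c = 1.5 − 0.8125/2 = 1.09375, R_n = min(1.2×1.09375×0.25×58, 2.4×0.75×0.25×58) = 19.031 kips/bolt; interior L_c = 2.0625 − 0.8125 = 1.25, R_n = 21.75 kips/bolt. φR_n = 0.75 × (3×19.031 + 12×21.75) = 238.6 kips.
Tension yield (gross): A_g = 9.125×0.25 = 2.2813 in². φR_n = 0.90 × 36 × 2.2813 = 73.9 kips.
Governing: min(268.4, 238.6, 73.9) = 73.9 kips → gross-section yield.

73.9 kips (gross-section yield governs)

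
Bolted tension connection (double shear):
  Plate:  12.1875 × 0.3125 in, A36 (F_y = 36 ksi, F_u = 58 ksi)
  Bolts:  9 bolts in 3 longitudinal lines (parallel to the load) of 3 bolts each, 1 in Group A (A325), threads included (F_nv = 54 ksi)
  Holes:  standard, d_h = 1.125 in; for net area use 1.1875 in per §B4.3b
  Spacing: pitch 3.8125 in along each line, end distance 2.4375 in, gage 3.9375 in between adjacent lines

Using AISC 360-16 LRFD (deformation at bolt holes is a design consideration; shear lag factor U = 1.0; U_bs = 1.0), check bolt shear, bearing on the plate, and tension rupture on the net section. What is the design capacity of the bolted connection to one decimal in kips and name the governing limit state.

117.2 kips (net-section rupture governs)

Bolt shear: A_b = π(1)²/4 = 0.7854 in². φR_n = 0.75 × 54 × 0.7854 × 9 × 2 = 572.6 kips.
Bearing (0.3125 in plate, F_u = 58 ksi): end bolts L_c = 2.4375 − 1.125/2 = 1.875, R_n = min(1.2×1.875×0.3125×58, 2.4×1×0.3125×58) = 40.781 kips/bolt; interior L_c = 3.8125 − 1.125 = 2.6875, R_n = 43.5 kips/bolt. φR_n = 0.75 × (3×40.781 + 6×43.5) = 287.5 kips.
Tension rupture (net): A_n = (12.1875 − 3×1.1875)×0.3125 = 2.6953 in² (U = 1.0, A_e = A_n). φR_n = 0.75 × 58 × 2.6953 = 117.2 kips.
Governing: min(572.6, 287.5, 117.2) = 117.2 kips → net-section rupture.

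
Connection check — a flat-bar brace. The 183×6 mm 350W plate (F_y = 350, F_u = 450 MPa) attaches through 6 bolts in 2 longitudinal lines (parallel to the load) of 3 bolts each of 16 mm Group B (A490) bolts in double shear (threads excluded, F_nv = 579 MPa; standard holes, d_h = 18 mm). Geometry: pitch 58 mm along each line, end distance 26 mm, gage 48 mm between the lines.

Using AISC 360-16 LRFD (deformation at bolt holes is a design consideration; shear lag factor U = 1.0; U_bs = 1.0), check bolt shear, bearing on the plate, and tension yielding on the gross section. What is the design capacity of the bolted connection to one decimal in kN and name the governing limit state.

Bolt shear: A_b = π(16)²/4 = 201.06 mm². φR_n = 0.75 × 579 × 201.06 × 6 × 2 = 1047.7 kN.
Bearing (6 mm plate, F_u = 450 MPa): end bolts L_c = 26 − 18/2 = 17, R_n = min(1.2×17×6×450, 2.4×16×6×450) = 55.08 kN/bolt; interior L_c = 58 − 18 = 40, R_n = 103.68 kN/bolt. φR_n = 0.75 × (2×55.08 + 4×103.68) = 393.7 kN.
Tension yield (gross): A_g = 183×6 = 1098 mm². φR_n = 0.90 × 350 × 1098 = 345.9 kN.
Governing: min(1047.7, 393.7, 345.9) = 345.9 kN → gross-section yield.

345.9 kN (gross-section yield governs)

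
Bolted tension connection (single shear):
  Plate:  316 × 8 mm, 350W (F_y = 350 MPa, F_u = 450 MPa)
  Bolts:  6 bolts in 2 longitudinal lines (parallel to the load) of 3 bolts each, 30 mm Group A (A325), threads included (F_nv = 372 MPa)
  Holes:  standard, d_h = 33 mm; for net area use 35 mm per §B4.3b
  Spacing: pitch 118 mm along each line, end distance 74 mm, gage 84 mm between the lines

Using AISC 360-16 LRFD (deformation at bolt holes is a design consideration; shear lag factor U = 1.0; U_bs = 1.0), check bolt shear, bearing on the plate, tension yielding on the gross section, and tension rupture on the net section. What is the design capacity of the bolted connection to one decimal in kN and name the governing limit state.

664.2 kN (net-section rupture governs)

Bolt shear: A_b = π(30)²/4 = 706.86 mm². φR_n = 0.75 × 372 × 706.86 × 6 × 1 = 1183.3 kN.
Bearing (8 mm plate, F_u = 450 MPa): end bolts L_c = 74 − 33/2 = 57.5, R_n = min(1.2×57.5×8×450, 2.4×30×8×450) = 248.4 kN/bolt; interior L_c = 118 − 33 = 85, R_n = 259.2 kN/bolt. φR_n = 0.75 × (2×248.4 + 4×259.2) = 1150.2 kN.
Tension yield (gross): A_g = 316×8 = 2528 mm². φR_n = 0.90 × 350 × 2528 = 796.3 kN.
Tension rupture (net): A_n = (316 − 2×35)×8 = 1968 mm² (U = 1.0, A_e = A_n). φR_n = 0.75 × 450 × 1968 = 664.2 kN.
Governing: min(1183.3, 1150.2, 796.3, 664.2) = 664.2 kN → net-section rupture.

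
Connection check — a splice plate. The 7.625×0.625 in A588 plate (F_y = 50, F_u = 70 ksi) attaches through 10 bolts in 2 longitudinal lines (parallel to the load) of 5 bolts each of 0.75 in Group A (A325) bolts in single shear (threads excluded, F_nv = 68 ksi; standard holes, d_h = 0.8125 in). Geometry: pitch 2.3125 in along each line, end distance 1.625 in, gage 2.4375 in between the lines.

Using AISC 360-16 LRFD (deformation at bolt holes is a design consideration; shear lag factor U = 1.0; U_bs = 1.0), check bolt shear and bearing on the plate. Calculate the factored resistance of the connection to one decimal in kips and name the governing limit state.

225.3 kips (bolt shear governs)

Bolt shear: A_b = π(0.75)²/4 = 0.44179 in². φR_n = 0.75 × 68 × 0.44179 × 10 × 1 = 225.3 kips.
Bearing (0.625 in plate, F_u = 70 ksi): end bolts L_c = 1.625 − 0.8125/2 = 1.21875, R_n = min(1.2×1.21875×0.625×70, 2.4×0.75×0.625×70) = 63.984 kips/bolt; interior L_c = 2.3125 − 0.8125 = 1.5, R_n = 78.75 kips/bolt. φR_n = 0.75 × (2×63.984 + 8×78.75) = 568.5 kips.
Governing: min(225.3, 568.5) = 225.3 kips → bolt shear.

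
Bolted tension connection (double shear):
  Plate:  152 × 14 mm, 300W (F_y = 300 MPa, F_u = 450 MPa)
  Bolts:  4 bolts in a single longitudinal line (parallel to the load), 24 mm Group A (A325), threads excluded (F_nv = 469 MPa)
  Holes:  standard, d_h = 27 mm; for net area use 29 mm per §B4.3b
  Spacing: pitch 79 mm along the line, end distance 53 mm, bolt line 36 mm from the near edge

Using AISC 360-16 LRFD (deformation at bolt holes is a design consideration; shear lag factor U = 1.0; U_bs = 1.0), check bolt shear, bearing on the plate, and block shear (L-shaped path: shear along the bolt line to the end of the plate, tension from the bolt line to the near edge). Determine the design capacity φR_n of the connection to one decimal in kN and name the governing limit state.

636.0 kN (block shear governs)

Bolt shear: A_b = π(24)²/4 = 452.39 mm². φR_n = 0.75 × 469 × 452.39 × 4 × 2 = 1273.0 kN.
Bearing (14 mm plate, F_u = 450 MPa): end bolts L_c = 53 − 27/2 = 39.5, R_n = min(1.2×39.5×14×450, 2.4×24×14×450) = 298.62 kN/bolt; interior L_c = 79 − 27 = 52, R_n = 362.88 kN/bolt. φR_n = 0.75 × (1×298.62 + 3×362.88) = 1040.4 kN.
Block shear: shear path 1×[53+3×79] = 1×290 mm, A_gv = 4060, A_nv = 1×(290 − 3.5×29)×14 = 2639 mm²; tension to near edge: (36 − 0.5×29)×14 = 301 mm². R_n = min(0.6×450×2639, 0.6×300×4060) + 1.0×450×301 = min(712.53, 730.8) + 135.45 = 847.98 kN. φR_n = 0.75 × 847.98 = 636.0 kN.
Governing: min(1273.0, 1040.4, 636.0) = 636.0 kN → block shear.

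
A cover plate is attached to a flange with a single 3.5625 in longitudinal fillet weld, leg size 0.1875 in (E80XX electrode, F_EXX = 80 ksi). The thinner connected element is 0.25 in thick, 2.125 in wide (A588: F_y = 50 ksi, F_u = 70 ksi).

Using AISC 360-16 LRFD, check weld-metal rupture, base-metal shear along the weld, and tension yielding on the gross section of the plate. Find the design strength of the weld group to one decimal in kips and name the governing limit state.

Weld metal: throat = 0.707×0.1875 = 0.13256 in, L = 3.5625 in. φR_n = 0.75 × 0.6 × 80 × 0.13256 × 3.5625 = 17.0 kips.
Base metal shear (0.25 in plate): yield φR_n = 1.0×0.6×50×0.25×3.5625 = 26.7 kips; rupture φR_n = 0.75×0.6×70×0.25×3.5625 = 28.1 kips; take 26.7 kips (yield).
Tension yield (gross): A_g = 2.125×0.25 = 0.53125 in². φR_n = 0.90 × 50 × 0.53125 = 23.9 kips.
Governing: min(17.0, 26.7, 23.9) = 17.0 kips → weld metal.

17.0 kips (weld metal governs)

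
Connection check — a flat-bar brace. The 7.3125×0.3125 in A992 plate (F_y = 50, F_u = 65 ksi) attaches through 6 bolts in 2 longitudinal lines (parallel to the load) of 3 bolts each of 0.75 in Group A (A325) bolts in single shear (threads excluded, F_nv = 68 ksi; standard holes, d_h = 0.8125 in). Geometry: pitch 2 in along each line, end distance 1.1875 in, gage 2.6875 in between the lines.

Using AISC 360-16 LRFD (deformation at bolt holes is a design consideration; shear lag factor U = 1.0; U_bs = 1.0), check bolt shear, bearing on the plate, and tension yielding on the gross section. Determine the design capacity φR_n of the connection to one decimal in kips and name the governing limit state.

102.8 kips (gross-section yield governs)

Bolt shear: A_b = π(0.75)²/4 = 0.44179 in². φR_n = 0.75 × 68 × 0.44179 × 6 × 1 = 135.2 kips.
Bearing (0.3125 in plate, F_u = 65 ksi): end bolts L_c = 1.1875 − 0.8125/2 = 0.78125, R_n = min(1.2×0.78125×0.3125×65, 2.4×0.75×0.3125×65) = 19.043 kips/bolt; interior L_c = 2 − 0.8125 = 1.1875, R_n = 28.945 kips/bolt. φR_n = 0.75 × (2×19.043 + 4×28.945) = 115.4 kips.
Tension yield (gross): A_g = 7.3125×0.3125 = 2.2852 in². φR_n = 0.90 × 50 × 2.2852 = 102.8 kips.
Governing: min(135.2, 115.4, 102.8) = 102.8 kips → gross-section yield.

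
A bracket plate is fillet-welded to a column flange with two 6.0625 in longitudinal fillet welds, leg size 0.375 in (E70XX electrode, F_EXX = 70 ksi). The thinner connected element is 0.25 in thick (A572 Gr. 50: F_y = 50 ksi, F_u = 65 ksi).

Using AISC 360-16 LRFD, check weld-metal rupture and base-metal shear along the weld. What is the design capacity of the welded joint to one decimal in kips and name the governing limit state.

Weld metal: throat = 0.707×0.375 = 0.26513 in, L = 2×6.0625 = 12.125 in. φR_n = 0.75 × 0.6 × 70 × 0.26513 × 12.125 = 101.3 kips.
Base metal shear (0.25 in plate): yield φR_n = 1.0×0.6×50×0.25×12.125 = 90.9 kips; rupture φR_n = 0.75×0.6×65×0.25×12.125 = 88.7 kips; take 88.7 kips (rupture).
Governing: min(101.3, 88.7) = 88.7 kips → base-metal shear.

88.7 kips (base-metal shear governs)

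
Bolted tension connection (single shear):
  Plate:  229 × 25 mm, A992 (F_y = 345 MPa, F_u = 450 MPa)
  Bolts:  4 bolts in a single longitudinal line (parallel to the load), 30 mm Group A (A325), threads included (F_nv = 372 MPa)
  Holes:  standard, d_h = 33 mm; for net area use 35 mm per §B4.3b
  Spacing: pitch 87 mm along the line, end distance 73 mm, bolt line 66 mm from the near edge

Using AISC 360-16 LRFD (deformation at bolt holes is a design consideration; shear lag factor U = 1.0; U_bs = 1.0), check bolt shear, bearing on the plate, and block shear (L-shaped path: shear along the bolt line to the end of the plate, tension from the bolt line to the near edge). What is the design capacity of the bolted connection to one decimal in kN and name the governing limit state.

788.9 kN (bolt shear governs)

Bolt shear: A_b = π(30)²/4 = 706.86 mm². φR_n = 0.75 × 372 × 706.86 × 4 × 1 = 788.9 kN.
Bearing (25 mm plate, F_u = 450 MPa): end bolts L_c = 73 − 33/2 = 56.5, R_n = min(1.2×56.5×25×450, 2.4×30×25×450) = 762.75 kN/bolt; interior L_c = 87 − 33 = 54, R_n = 729 kN/bolt. φR_n = 0.75 × (1×762.75 + 3×729) = 2212.3 kN.
Block shear: shear path 1×[73+3×87] = 1×334 mm, A_gv = 8350, A_nv = 1×(334 − 3.5×35)×25 = 5287.5 mm²; tension to near edge: (66 − 0.5×35)×25 = 1212.5 mm². R_n = min(0.6×450×5287.5, 0.6×345×8350) + 1.0×450×1212.5 = min(1427.6, 1728.5) + 545.63 = 1973.2 kN. φR_n = 0.75 × 1973.2 = 1479.9 kN.
Governing: min(788.9, 2212.3, 1479.9) = 788.9 kN → bolt shear.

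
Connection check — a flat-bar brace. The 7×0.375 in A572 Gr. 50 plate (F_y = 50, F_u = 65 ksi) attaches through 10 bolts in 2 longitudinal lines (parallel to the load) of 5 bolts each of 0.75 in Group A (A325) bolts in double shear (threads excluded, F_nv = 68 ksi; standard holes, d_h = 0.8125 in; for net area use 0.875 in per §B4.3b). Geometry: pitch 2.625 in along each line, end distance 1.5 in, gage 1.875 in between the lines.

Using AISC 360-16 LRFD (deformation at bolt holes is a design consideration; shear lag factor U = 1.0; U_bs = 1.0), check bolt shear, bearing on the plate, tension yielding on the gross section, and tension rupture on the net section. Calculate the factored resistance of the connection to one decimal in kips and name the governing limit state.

Bolt shear: A_b = π(0.75)²/4 = 0.44179 in². φR_n = 0.75 × 68 × 0.44179 × 10 × 2 = 450.6 kips.
Bearing (0.375 in plate, F_u = 65 ksi): end bolts L_c = 1.5 − 0.8125/2 = 1.09375, R_n = min(1.2×1.09375×0.375×65, 2.4×0.75×0.375×65) = 31.992 kips/bolt; interior L_c = 2.625 − 0.8125 = 1.8125, R_n = 43.875 kips/bolt. φR_n = 0.75 × (2×31.992 + 8×43.875) = 311.2 kips.
Tension yield (gross): A_g = 7×0.375 = 2.625 in². φR_n = 0.90 × 50 × 2.625 = 118.1 kips.
Tension rupture (net): A_n = (7 − 2×0.875)×0.375 = 1.9688 in² (U = 1.0, A_e = A_n). φR_n = 0.75 × 65 × 1.9688 = 96.0 kips.
Governing: min(450.6, 311.2, 118.1, 96.0) = 96.0 kips → net-section rupture.

96.0 kips (net-section rupture governs)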